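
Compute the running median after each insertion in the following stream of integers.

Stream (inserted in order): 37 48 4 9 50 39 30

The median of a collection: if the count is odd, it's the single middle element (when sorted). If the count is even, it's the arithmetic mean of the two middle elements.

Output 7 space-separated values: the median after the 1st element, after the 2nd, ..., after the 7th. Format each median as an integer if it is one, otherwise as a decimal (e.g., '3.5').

Answer: 37 42.5 37 23 37 38 37

Derivation:
Step 1: insert 37 -> lo=[37] (size 1, max 37) hi=[] (size 0) -> median=37
Step 2: insert 48 -> lo=[37] (size 1, max 37) hi=[48] (size 1, min 48) -> median=42.5
Step 3: insert 4 -> lo=[4, 37] (size 2, max 37) hi=[48] (size 1, min 48) -> median=37
Step 4: insert 9 -> lo=[4, 9] (size 2, max 9) hi=[37, 48] (size 2, min 37) -> median=23
Step 5: insert 50 -> lo=[4, 9, 37] (size 3, max 37) hi=[48, 50] (size 2, min 48) -> median=37
Step 6: insert 39 -> lo=[4, 9, 37] (size 3, max 37) hi=[39, 48, 50] (size 3, min 39) -> median=38
Step 7: insert 30 -> lo=[4, 9, 30, 37] (size 4, max 37) hi=[39, 48, 50] (size 3, min 39) -> median=37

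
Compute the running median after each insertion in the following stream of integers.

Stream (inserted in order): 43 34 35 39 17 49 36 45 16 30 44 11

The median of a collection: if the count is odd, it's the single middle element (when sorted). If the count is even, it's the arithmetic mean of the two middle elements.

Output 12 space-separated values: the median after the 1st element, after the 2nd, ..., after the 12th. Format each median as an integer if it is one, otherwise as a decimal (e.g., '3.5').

Answer: 43 38.5 35 37 35 37 36 37.5 36 35.5 36 35.5

Derivation:
Step 1: insert 43 -> lo=[43] (size 1, max 43) hi=[] (size 0) -> median=43
Step 2: insert 34 -> lo=[34] (size 1, max 34) hi=[43] (size 1, min 43) -> median=38.5
Step 3: insert 35 -> lo=[34, 35] (size 2, max 35) hi=[43] (size 1, min 43) -> median=35
Step 4: insert 39 -> lo=[34, 35] (size 2, max 35) hi=[39, 43] (size 2, min 39) -> median=37
Step 5: insert 17 -> lo=[17, 34, 35] (size 3, max 35) hi=[39, 43] (size 2, min 39) -> median=35
Step 6: insert 49 -> lo=[17, 34, 35] (size 3, max 35) hi=[39, 43, 49] (size 3, min 39) -> median=37
Step 7: insert 36 -> lo=[17, 34, 35, 36] (size 4, max 36) hi=[39, 43, 49] (size 3, min 39) -> median=36
Step 8: insert 45 -> lo=[17, 34, 35, 36] (size 4, max 36) hi=[39, 43, 45, 49] (size 4, min 39) -> median=37.5
Step 9: insert 16 -> lo=[16, 17, 34, 35, 36] (size 5, max 36) hi=[39, 43, 45, 49] (size 4, min 39) -> median=36
Step 10: insert 30 -> lo=[16, 17, 30, 34, 35] (size 5, max 35) hi=[36, 39, 43, 45, 49] (size 5, min 36) -> median=35.5
Step 11: insert 44 -> lo=[16, 17, 30, 34, 35, 36] (size 6, max 36) hi=[39, 43, 44, 45, 49] (size 5, min 39) -> median=36
Step 12: insert 11 -> lo=[11, 16, 17, 30, 34, 35] (size 6, max 35) hi=[36, 39, 43, 44, 45, 49] (size 6, min 36) -> median=35.5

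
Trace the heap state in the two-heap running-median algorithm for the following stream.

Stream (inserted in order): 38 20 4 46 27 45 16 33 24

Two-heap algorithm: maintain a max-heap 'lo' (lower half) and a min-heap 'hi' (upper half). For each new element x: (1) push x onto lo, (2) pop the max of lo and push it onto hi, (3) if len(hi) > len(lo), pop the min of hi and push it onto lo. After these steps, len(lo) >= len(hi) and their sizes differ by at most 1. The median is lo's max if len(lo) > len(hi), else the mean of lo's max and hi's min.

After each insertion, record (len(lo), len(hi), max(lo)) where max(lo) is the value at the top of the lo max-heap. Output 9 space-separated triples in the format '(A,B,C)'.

Answer: (1,0,38) (1,1,20) (2,1,20) (2,2,20) (3,2,27) (3,3,27) (4,3,27) (4,4,27) (5,4,27)

Derivation:
Step 1: insert 38 -> lo=[38] hi=[] -> (len(lo)=1, len(hi)=0, max(lo)=38)
Step 2: insert 20 -> lo=[20] hi=[38] -> (len(lo)=1, len(hi)=1, max(lo)=20)
Step 3: insert 4 -> lo=[4, 20] hi=[38] -> (len(lo)=2, len(hi)=1, max(lo)=20)
Step 4: insert 46 -> lo=[4, 20] hi=[38, 46] -> (len(lo)=2, len(hi)=2, max(lo)=20)
Step 5: insert 27 -> lo=[4, 20, 27] hi=[38, 46] -> (len(lo)=3, len(hi)=2, max(lo)=27)
Step 6: insert 45 -> lo=[4, 20, 27] hi=[38, 45, 46] -> (len(lo)=3, len(hi)=3, max(lo)=27)
Step 7: insert 16 -> lo=[4, 16, 20, 27] hi=[38, 45, 46] -> (len(lo)=4, len(hi)=3, max(lo)=27)
Step 8: insert 33 -> lo=[4, 16, 20, 27] hi=[33, 38, 45, 46] -> (len(lo)=4, len(hi)=4, max(lo)=27)
Step 9: insert 24 -> lo=[4, 16, 20, 24, 27] hi=[33, 38, 45, 46] -> (len(lo)=5, len(hi)=4, max(lo)=27)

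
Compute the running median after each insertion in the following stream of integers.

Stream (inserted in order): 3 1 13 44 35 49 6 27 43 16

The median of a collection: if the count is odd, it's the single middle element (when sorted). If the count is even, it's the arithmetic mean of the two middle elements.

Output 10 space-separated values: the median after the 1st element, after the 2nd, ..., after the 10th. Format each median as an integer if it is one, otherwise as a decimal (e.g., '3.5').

Answer: 3 2 3 8 13 24 13 20 27 21.5

Derivation:
Step 1: insert 3 -> lo=[3] (size 1, max 3) hi=[] (size 0) -> median=3
Step 2: insert 1 -> lo=[1] (size 1, max 1) hi=[3] (size 1, min 3) -> median=2
Step 3: insert 13 -> lo=[1, 3] (size 2, max 3) hi=[13] (size 1, min 13) -> median=3
Step 4: insert 44 -> lo=[1, 3] (size 2, max 3) hi=[13, 44] (size 2, min 13) -> median=8
Step 5: insert 35 -> lo=[1, 3, 13] (size 3, max 13) hi=[35, 44] (size 2, min 35) -> median=13
Step 6: insert 49 -> lo=[1, 3, 13] (size 3, max 13) hi=[35, 44, 49] (size 3, min 35) -> median=24
Step 7: insert 6 -> lo=[1, 3, 6, 13] (size 4, max 13) hi=[35, 44, 49] (size 3, min 35) -> median=13
Step 8: insert 27 -> lo=[1, 3, 6, 13] (size 4, max 13) hi=[27, 35, 44, 49] (size 4, min 27) -> median=20
Step 9: insert 43 -> lo=[1, 3, 6, 13, 27] (size 5, max 27) hi=[35, 43, 44, 49] (size 4, min 35) -> median=27
Step 10: insert 16 -> lo=[1, 3, 6, 13, 16] (size 5, max 16) hi=[27, 35, 43, 44, 49] (size 5, min 27) -> median=21.5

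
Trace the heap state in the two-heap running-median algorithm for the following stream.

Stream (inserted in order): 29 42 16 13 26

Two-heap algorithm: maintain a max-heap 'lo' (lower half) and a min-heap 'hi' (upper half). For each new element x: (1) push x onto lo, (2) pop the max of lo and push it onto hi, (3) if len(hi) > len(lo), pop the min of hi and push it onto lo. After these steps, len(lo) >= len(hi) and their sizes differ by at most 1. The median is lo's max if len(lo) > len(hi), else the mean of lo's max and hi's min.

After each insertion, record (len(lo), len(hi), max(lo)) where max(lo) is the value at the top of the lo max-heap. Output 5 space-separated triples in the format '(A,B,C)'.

Step 1: insert 29 -> lo=[29] hi=[] -> (len(lo)=1, len(hi)=0, max(lo)=29)
Step 2: insert 42 -> lo=[29] hi=[42] -> (len(lo)=1, len(hi)=1, max(lo)=29)
Step 3: insert 16 -> lo=[16, 29] hi=[42] -> (len(lo)=2, len(hi)=1, max(lo)=29)
Step 4: insert 13 -> lo=[13, 16] hi=[29, 42] -> (len(lo)=2, len(hi)=2, max(lo)=16)
Step 5: insert 26 -> lo=[13, 16, 26] hi=[29, 42] -> (len(lo)=3, len(hi)=2, max(lo)=26)

Answer: (1,0,29) (1,1,29) (2,1,29) (2,2,16) (3,2,26)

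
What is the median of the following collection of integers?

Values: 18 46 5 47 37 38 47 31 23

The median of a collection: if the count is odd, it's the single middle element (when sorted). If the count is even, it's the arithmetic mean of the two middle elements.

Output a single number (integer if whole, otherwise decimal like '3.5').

Answer: 37

Derivation:
Step 1: insert 18 -> lo=[18] (size 1, max 18) hi=[] (size 0) -> median=18
Step 2: insert 46 -> lo=[18] (size 1, max 18) hi=[46] (size 1, min 46) -> median=32
Step 3: insert 5 -> lo=[5, 18] (size 2, max 18) hi=[46] (size 1, min 46) -> median=18
Step 4: insert 47 -> lo=[5, 18] (size 2, max 18) hi=[46, 47] (size 2, min 46) -> median=32
Step 5: insert 37 -> lo=[5, 18, 37] (size 3, max 37) hi=[46, 47] (size 2, min 46) -> median=37
Step 6: insert 38 -> lo=[5, 18, 37] (size 3, max 37) hi=[38, 46, 47] (size 3, min 38) -> median=37.5
Step 7: insert 47 -> lo=[5, 18, 37, 38] (size 4, max 38) hi=[46, 47, 47] (size 3, min 46) -> median=38
Step 8: insert 31 -> lo=[5, 18, 31, 37] (size 4, max 37) hi=[38, 46, 47, 47] (size 4, min 38) -> median=37.5
Step 9: insert 23 -> lo=[5, 18, 23, 31, 37] (size 5, max 37) hi=[38, 46, 47, 47] (size 4, min 38) -> median=37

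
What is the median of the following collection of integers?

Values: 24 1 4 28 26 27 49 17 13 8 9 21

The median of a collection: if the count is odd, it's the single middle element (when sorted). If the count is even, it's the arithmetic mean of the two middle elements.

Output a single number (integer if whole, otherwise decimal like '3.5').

Step 1: insert 24 -> lo=[24] (size 1, max 24) hi=[] (size 0) -> median=24
Step 2: insert 1 -> lo=[1] (size 1, max 1) hi=[24] (size 1, min 24) -> median=12.5
Step 3: insert 4 -> lo=[1, 4] (size 2, max 4) hi=[24] (size 1, min 24) -> median=4
Step 4: insert 28 -> lo=[1, 4] (size 2, max 4) hi=[24, 28] (size 2, min 24) -> median=14
Step 5: insert 26 -> lo=[1, 4, 24] (size 3, max 24) hi=[26, 28] (size 2, min 26) -> median=24
Step 6: insert 27 -> lo=[1, 4, 24] (size 3, max 24) hi=[26, 27, 28] (size 3, min 26) -> median=25
Step 7: insert 49 -> lo=[1, 4, 24, 26] (size 4, max 26) hi=[27, 28, 49] (size 3, min 27) -> median=26
Step 8: insert 17 -> lo=[1, 4, 17, 24] (size 4, max 24) hi=[26, 27, 28, 49] (size 4, min 26) -> median=25
Step 9: insert 13 -> lo=[1, 4, 13, 17, 24] (size 5, max 24) hi=[26, 27, 28, 49] (size 4, min 26) -> median=24
Step 10: insert 8 -> lo=[1, 4, 8, 13, 17] (size 5, max 17) hi=[24, 26, 27, 28, 49] (size 5, min 24) -> median=20.5
Step 11: insert 9 -> lo=[1, 4, 8, 9, 13, 17] (size 6, max 17) hi=[24, 26, 27, 28, 49] (size 5, min 24) -> median=17
Step 12: insert 21 -> lo=[1, 4, 8, 9, 13, 17] (size 6, max 17) hi=[21, 24, 26, 27, 28, 49] (size 6, min 21) -> median=19

Answer: 19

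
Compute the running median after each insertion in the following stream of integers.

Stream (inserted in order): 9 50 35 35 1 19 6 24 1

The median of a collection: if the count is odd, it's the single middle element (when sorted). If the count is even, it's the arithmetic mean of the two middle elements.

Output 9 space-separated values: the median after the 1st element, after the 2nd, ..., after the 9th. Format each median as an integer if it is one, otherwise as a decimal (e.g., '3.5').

Step 1: insert 9 -> lo=[9] (size 1, max 9) hi=[] (size 0) -> median=9
Step 2: insert 50 -> lo=[9] (size 1, max 9) hi=[50] (size 1, min 50) -> median=29.5
Step 3: insert 35 -> lo=[9, 35] (size 2, max 35) hi=[50] (size 1, min 50) -> median=35
Step 4: insert 35 -> lo=[9, 35] (size 2, max 35) hi=[35, 50] (size 2, min 35) -> median=35
Step 5: insert 1 -> lo=[1, 9, 35] (size 3, max 35) hi=[35, 50] (size 2, min 35) -> median=35
Step 6: insert 19 -> lo=[1, 9, 19] (size 3, max 19) hi=[35, 35, 50] (size 3, min 35) -> median=27
Step 7: insert 6 -> lo=[1, 6, 9, 19] (size 4, max 19) hi=[35, 35, 50] (size 3, min 35) -> median=19
Step 8: insert 24 -> lo=[1, 6, 9, 19] (size 4, max 19) hi=[24, 35, 35, 50] (size 4, min 24) -> median=21.5
Step 9: insert 1 -> lo=[1, 1, 6, 9, 19] (size 5, max 19) hi=[24, 35, 35, 50] (size 4, min 24) -> median=19

Answer: 9 29.5 35 35 35 27 19 21.5 19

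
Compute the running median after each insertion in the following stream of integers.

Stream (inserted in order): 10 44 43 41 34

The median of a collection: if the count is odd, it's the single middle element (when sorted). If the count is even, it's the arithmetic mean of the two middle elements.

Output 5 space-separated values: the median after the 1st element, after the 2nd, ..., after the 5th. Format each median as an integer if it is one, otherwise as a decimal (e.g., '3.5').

Step 1: insert 10 -> lo=[10] (size 1, max 10) hi=[] (size 0) -> median=10
Step 2: insert 44 -> lo=[10] (size 1, max 10) hi=[44] (size 1, min 44) -> median=27
Step 3: insert 43 -> lo=[10, 43] (size 2, max 43) hi=[44] (size 1, min 44) -> median=43
Step 4: insert 41 -> lo=[10, 41] (size 2, max 41) hi=[43, 44] (size 2, min 43) -> median=42
Step 5: insert 34 -> lo=[10, 34, 41] (size 3, max 41) hi=[43, 44] (size 2, min 43) -> median=41

Answer: 10 27 43 42 41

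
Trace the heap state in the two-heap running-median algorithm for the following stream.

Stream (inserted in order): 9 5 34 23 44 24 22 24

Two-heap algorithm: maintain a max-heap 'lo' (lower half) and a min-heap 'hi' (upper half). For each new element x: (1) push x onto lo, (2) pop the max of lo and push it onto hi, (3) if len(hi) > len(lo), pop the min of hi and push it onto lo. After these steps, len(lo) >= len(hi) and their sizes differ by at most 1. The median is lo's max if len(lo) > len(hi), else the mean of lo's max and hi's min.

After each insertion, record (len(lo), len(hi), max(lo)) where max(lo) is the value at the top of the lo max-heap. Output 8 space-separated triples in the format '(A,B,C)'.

Answer: (1,0,9) (1,1,5) (2,1,9) (2,2,9) (3,2,23) (3,3,23) (4,3,23) (4,4,23)

Derivation:
Step 1: insert 9 -> lo=[9] hi=[] -> (len(lo)=1, len(hi)=0, max(lo)=9)
Step 2: insert 5 -> lo=[5] hi=[9] -> (len(lo)=1, len(hi)=1, max(lo)=5)
Step 3: insert 34 -> lo=[5, 9] hi=[34] -> (len(lo)=2, len(hi)=1, max(lo)=9)
Step 4: insert 23 -> lo=[5, 9] hi=[23, 34] -> (len(lo)=2, len(hi)=2, max(lo)=9)
Step 5: insert 44 -> lo=[5, 9, 23] hi=[34, 44] -> (len(lo)=3, len(hi)=2, max(lo)=23)
Step 6: insert 24 -> lo=[5, 9, 23] hi=[24, 34, 44] -> (len(lo)=3, len(hi)=3, max(lo)=23)
Step 7: insert 22 -> lo=[5, 9, 22, 23] hi=[24, 34, 44] -> (len(lo)=4, len(hi)=3, max(lo)=23)
Step 8: insert 24 -> lo=[5, 9, 22, 23] hi=[24, 24, 34, 44] -> (len(lo)=4, len(hi)=4, max(lo)=23)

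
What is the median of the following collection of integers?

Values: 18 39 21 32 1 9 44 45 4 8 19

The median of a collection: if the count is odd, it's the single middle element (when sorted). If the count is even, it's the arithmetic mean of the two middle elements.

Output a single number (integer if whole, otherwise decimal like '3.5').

Step 1: insert 18 -> lo=[18] (size 1, max 18) hi=[] (size 0) -> median=18
Step 2: insert 39 -> lo=[18] (size 1, max 18) hi=[39] (size 1, min 39) -> median=28.5
Step 3: insert 21 -> lo=[18, 21] (size 2, max 21) hi=[39] (size 1, min 39) -> median=21
Step 4: insert 32 -> lo=[18, 21] (size 2, max 21) hi=[32, 39] (size 2, min 32) -> median=26.5
Step 5: insert 1 -> lo=[1, 18, 21] (size 3, max 21) hi=[32, 39] (size 2, min 32) -> median=21
Step 6: insert 9 -> lo=[1, 9, 18] (size 3, max 18) hi=[21, 32, 39] (size 3, min 21) -> median=19.5
Step 7: insert 44 -> lo=[1, 9, 18, 21] (size 4, max 21) hi=[32, 39, 44] (size 3, min 32) -> median=21
Step 8: insert 45 -> lo=[1, 9, 18, 21] (size 4, max 21) hi=[32, 39, 44, 45] (size 4, min 32) -> median=26.5
Step 9: insert 4 -> lo=[1, 4, 9, 18, 21] (size 5, max 21) hi=[32, 39, 44, 45] (size 4, min 32) -> median=21
Step 10: insert 8 -> lo=[1, 4, 8, 9, 18] (size 5, max 18) hi=[21, 32, 39, 44, 45] (size 5, min 21) -> median=19.5
Step 11: insert 19 -> lo=[1, 4, 8, 9, 18, 19] (size 6, max 19) hi=[21, 32, 39, 44, 45] (size 5, min 21) -> median=19

Answer: 19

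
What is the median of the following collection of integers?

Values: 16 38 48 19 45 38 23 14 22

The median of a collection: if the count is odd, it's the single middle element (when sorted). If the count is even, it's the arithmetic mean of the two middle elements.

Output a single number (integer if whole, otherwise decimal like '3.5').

Answer: 23

Derivation:
Step 1: insert 16 -> lo=[16] (size 1, max 16) hi=[] (size 0) -> median=16
Step 2: insert 38 -> lo=[16] (size 1, max 16) hi=[38] (size 1, min 38) -> median=27
Step 3: insert 48 -> lo=[16, 38] (size 2, max 38) hi=[48] (size 1, min 48) -> median=38
Step 4: insert 19 -> lo=[16, 19] (size 2, max 19) hi=[38, 48] (size 2, min 38) -> median=28.5
Step 5: insert 45 -> lo=[16, 19, 38] (size 3, max 38) hi=[45, 48] (size 2, min 45) -> median=38
Step 6: insert 38 -> lo=[16, 19, 38] (size 3, max 38) hi=[38, 45, 48] (size 3, min 38) -> median=38
Step 7: insert 23 -> lo=[16, 19, 23, 38] (size 4, max 38) hi=[38, 45, 48] (size 3, min 38) -> median=38
Step 8: insert 14 -> lo=[14, 16, 19, 23] (size 4, max 23) hi=[38, 38, 45, 48] (size 4, min 38) -> median=30.5
Step 9: insert 22 -> lo=[14, 16, 19, 22, 23] (size 5, max 23) hi=[38, 38, 45, 48] (size 4, min 38) -> median=23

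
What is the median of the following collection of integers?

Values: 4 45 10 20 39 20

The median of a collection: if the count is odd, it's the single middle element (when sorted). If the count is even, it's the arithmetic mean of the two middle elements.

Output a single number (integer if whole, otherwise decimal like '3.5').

Answer: 20

Derivation:
Step 1: insert 4 -> lo=[4] (size 1, max 4) hi=[] (size 0) -> median=4
Step 2: insert 45 -> lo=[4] (size 1, max 4) hi=[45] (size 1, min 45) -> median=24.5
Step 3: insert 10 -> lo=[4, 10] (size 2, max 10) hi=[45] (size 1, min 45) -> median=10
Step 4: insert 20 -> lo=[4, 10] (size 2, max 10) hi=[20, 45] (size 2, min 20) -> median=15
Step 5: insert 39 -> lo=[4, 10, 20] (size 3, max 20) hi=[39, 45] (size 2, min 39) -> median=20
Step 6: insert 20 -> lo=[4, 10, 20] (size 3, max 20) hi=[20, 39, 45] (size 3, min 20) -> median=20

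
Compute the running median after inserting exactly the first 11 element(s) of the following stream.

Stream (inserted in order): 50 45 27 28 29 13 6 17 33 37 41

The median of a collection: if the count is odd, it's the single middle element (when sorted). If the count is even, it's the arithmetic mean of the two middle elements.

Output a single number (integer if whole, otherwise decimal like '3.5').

Step 1: insert 50 -> lo=[50] (size 1, max 50) hi=[] (size 0) -> median=50
Step 2: insert 45 -> lo=[45] (size 1, max 45) hi=[50] (size 1, min 50) -> median=47.5
Step 3: insert 27 -> lo=[27, 45] (size 2, max 45) hi=[50] (size 1, min 50) -> median=45
Step 4: insert 28 -> lo=[27, 28] (size 2, max 28) hi=[45, 50] (size 2, min 45) -> median=36.5
Step 5: insert 29 -> lo=[27, 28, 29] (size 3, max 29) hi=[45, 50] (size 2, min 45) -> median=29
Step 6: insert 13 -> lo=[13, 27, 28] (size 3, max 28) hi=[29, 45, 50] (size 3, min 29) -> median=28.5
Step 7: insert 6 -> lo=[6, 13, 27, 28] (size 4, max 28) hi=[29, 45, 50] (size 3, min 29) -> median=28
Step 8: insert 17 -> lo=[6, 13, 17, 27] (size 4, max 27) hi=[28, 29, 45, 50] (size 4, min 28) -> median=27.5
Step 9: insert 33 -> lo=[6, 13, 17, 27, 28] (size 5, max 28) hi=[29, 33, 45, 50] (size 4, min 29) -> median=28
Step 10: insert 37 -> lo=[6, 13, 17, 27, 28] (size 5, max 28) hi=[29, 33, 37, 45, 50] (size 5, min 29) -> median=28.5
Step 11: insert 41 -> lo=[6, 13, 17, 27, 28, 29] (size 6, max 29) hi=[33, 37, 41, 45, 50] (size 5, min 33) -> median=29

Answer: 29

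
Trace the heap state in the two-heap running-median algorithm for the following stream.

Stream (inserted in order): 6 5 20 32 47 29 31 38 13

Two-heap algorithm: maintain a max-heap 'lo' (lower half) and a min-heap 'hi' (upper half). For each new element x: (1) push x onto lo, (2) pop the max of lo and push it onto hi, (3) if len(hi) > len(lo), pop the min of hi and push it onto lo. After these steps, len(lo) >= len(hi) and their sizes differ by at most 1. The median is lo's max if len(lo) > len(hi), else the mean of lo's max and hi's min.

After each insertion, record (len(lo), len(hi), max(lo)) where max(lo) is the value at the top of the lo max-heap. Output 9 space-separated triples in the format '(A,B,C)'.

Step 1: insert 6 -> lo=[6] hi=[] -> (len(lo)=1, len(hi)=0, max(lo)=6)
Step 2: insert 5 -> lo=[5] hi=[6] -> (len(lo)=1, len(hi)=1, max(lo)=5)
Step 3: insert 20 -> lo=[5, 6] hi=[20] -> (len(lo)=2, len(hi)=1, max(lo)=6)
Step 4: insert 32 -> lo=[5, 6] hi=[20, 32] -> (len(lo)=2, len(hi)=2, max(lo)=6)
Step 5: insert 47 -> lo=[5, 6, 20] hi=[32, 47] -> (len(lo)=3, len(hi)=2, max(lo)=20)
Step 6: insert 29 -> lo=[5, 6, 20] hi=[29, 32, 47] -> (len(lo)=3, len(hi)=3, max(lo)=20)
Step 7: insert 31 -> lo=[5, 6, 20, 29] hi=[31, 32, 47] -> (len(lo)=4, len(hi)=3, max(lo)=29)
Step 8: insert 38 -> lo=[5, 6, 20, 29] hi=[31, 32, 38, 47] -> (len(lo)=4, len(hi)=4, max(lo)=29)
Step 9: insert 13 -> lo=[5, 6, 13, 20, 29] hi=[31, 32, 38, 47] -> (len(lo)=5, len(hi)=4, max(lo)=29)

Answer: (1,0,6) (1,1,5) (2,1,6) (2,2,6) (3,2,20) (3,3,20) (4,3,29) (4,4,29) (5,4,29)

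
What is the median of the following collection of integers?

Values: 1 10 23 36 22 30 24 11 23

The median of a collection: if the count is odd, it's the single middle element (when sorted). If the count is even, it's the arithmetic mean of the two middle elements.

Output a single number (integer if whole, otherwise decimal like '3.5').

Step 1: insert 1 -> lo=[1] (size 1, max 1) hi=[] (size 0) -> median=1
Step 2: insert 10 -> lo=[1] (size 1, max 1) hi=[10] (size 1, min 10) -> median=5.5
Step 3: insert 23 -> lo=[1, 10] (size 2, max 10) hi=[23] (size 1, min 23) -> median=10
Step 4: insert 36 -> lo=[1, 10] (size 2, max 10) hi=[23, 36] (size 2, min 23) -> median=16.5
Step 5: insert 22 -> lo=[1, 10, 22] (size 3, max 22) hi=[23, 36] (size 2, min 23) -> median=22
Step 6: insert 30 -> lo=[1, 10, 22] (size 3, max 22) hi=[23, 30, 36] (size 3, min 23) -> median=22.5
Step 7: insert 24 -> lo=[1, 10, 22, 23] (size 4, max 23) hi=[24, 30, 36] (size 3, min 24) -> median=23
Step 8: insert 11 -> lo=[1, 10, 11, 22] (size 4, max 22) hi=[23, 24, 30, 36] (size 4, min 23) -> median=22.5
Step 9: insert 23 -> lo=[1, 10, 11, 22, 23] (size 5, max 23) hi=[23, 24, 30, 36] (size 4, min 23) -> median=23

Answer: 23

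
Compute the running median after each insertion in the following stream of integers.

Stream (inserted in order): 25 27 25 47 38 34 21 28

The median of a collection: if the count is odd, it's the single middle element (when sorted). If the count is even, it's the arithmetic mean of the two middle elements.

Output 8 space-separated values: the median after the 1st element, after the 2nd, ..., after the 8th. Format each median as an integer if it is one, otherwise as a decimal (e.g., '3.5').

Answer: 25 26 25 26 27 30.5 27 27.5

Derivation:
Step 1: insert 25 -> lo=[25] (size 1, max 25) hi=[] (size 0) -> median=25
Step 2: insert 27 -> lo=[25] (size 1, max 25) hi=[27] (size 1, min 27) -> median=26
Step 3: insert 25 -> lo=[25, 25] (size 2, max 25) hi=[27] (size 1, min 27) -> median=25
Step 4: insert 47 -> lo=[25, 25] (size 2, max 25) hi=[27, 47] (size 2, min 27) -> median=26
Step 5: insert 38 -> lo=[25, 25, 27] (size 3, max 27) hi=[38, 47] (size 2, min 38) -> median=27
Step 6: insert 34 -> lo=[25, 25, 27] (size 3, max 27) hi=[34, 38, 47] (size 3, min 34) -> median=30.5
Step 7: insert 21 -> lo=[21, 25, 25, 27] (size 4, max 27) hi=[34, 38, 47] (size 3, min 34) -> median=27
Step 8: insert 28 -> lo=[21, 25, 25, 27] (size 4, max 27) hi=[28, 34, 38, 47] (size 4, min 28) -> median=27.5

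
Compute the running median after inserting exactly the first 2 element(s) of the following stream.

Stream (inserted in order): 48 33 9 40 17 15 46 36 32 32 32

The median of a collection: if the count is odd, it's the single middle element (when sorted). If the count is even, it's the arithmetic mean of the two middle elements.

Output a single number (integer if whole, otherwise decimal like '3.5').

Step 1: insert 48 -> lo=[48] (size 1, max 48) hi=[] (size 0) -> median=48
Step 2: insert 33 -> lo=[33] (size 1, max 33) hi=[48] (size 1, min 48) -> median=40.5

Answer: 40.5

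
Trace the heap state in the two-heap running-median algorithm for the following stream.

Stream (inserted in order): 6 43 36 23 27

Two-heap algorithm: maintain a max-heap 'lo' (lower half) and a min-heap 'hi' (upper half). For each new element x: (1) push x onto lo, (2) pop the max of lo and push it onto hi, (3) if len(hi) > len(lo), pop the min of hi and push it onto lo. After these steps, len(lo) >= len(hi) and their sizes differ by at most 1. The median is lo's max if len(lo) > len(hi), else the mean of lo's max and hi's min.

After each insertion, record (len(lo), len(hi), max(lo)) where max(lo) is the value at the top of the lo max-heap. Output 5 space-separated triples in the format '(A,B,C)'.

Step 1: insert 6 -> lo=[6] hi=[] -> (len(lo)=1, len(hi)=0, max(lo)=6)
Step 2: insert 43 -> lo=[6] hi=[43] -> (len(lo)=1, len(hi)=1, max(lo)=6)
Step 3: insert 36 -> lo=[6, 36] hi=[43] -> (len(lo)=2, len(hi)=1, max(lo)=36)
Step 4: insert 23 -> lo=[6, 23] hi=[36, 43] -> (len(lo)=2, len(hi)=2, max(lo)=23)
Step 5: insert 27 -> lo=[6, 23, 27] hi=[36, 43] -> (len(lo)=3, len(hi)=2, max(lo)=27)

Answer: (1,0,6) (1,1,6) (2,1,36) (2,2,23) (3,2,27)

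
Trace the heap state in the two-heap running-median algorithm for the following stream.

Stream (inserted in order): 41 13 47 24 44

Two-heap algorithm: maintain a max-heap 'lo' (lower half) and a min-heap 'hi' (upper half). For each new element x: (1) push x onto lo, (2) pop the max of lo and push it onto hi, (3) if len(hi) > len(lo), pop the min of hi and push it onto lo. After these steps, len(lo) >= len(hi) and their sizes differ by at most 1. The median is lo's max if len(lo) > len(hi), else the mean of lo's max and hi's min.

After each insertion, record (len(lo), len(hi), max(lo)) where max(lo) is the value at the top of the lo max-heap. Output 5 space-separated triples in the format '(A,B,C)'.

Step 1: insert 41 -> lo=[41] hi=[] -> (len(lo)=1, len(hi)=0, max(lo)=41)
Step 2: insert 13 -> lo=[13] hi=[41] -> (len(lo)=1, len(hi)=1, max(lo)=13)
Step 3: insert 47 -> lo=[13, 41] hi=[47] -> (len(lo)=2, len(hi)=1, max(lo)=41)
Step 4: insert 24 -> lo=[13, 24] hi=[41, 47] -> (len(lo)=2, len(hi)=2, max(lo)=24)
Step 5: insert 44 -> lo=[13, 24, 41] hi=[44, 47] -> (len(lo)=3, len(hi)=2, max(lo)=41)

Answer: (1,0,41) (1,1,13) (2,1,41) (2,2,24) (3,2,41)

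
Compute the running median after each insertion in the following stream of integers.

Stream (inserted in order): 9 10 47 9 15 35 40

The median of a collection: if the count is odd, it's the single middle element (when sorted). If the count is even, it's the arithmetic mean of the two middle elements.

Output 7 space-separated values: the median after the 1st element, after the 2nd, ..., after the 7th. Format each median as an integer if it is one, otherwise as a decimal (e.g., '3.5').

Answer: 9 9.5 10 9.5 10 12.5 15

Derivation:
Step 1: insert 9 -> lo=[9] (size 1, max 9) hi=[] (size 0) -> median=9
Step 2: insert 10 -> lo=[9] (size 1, max 9) hi=[10] (size 1, min 10) -> median=9.5
Step 3: insert 47 -> lo=[9, 10] (size 2, max 10) hi=[47] (size 1, min 47) -> median=10
Step 4: insert 9 -> lo=[9, 9] (size 2, max 9) hi=[10, 47] (size 2, min 10) -> median=9.5
Step 5: insert 15 -> lo=[9, 9, 10] (size 3, max 10) hi=[15, 47] (size 2, min 15) -> median=10
Step 6: insert 35 -> lo=[9, 9, 10] (size 3, max 10) hi=[15, 35, 47] (size 3, min 15) -> median=12.5
Step 7: insert 40 -> lo=[9, 9, 10, 15] (size 4, max 15) hi=[35, 40, 47] (size 3, min 35) -> median=15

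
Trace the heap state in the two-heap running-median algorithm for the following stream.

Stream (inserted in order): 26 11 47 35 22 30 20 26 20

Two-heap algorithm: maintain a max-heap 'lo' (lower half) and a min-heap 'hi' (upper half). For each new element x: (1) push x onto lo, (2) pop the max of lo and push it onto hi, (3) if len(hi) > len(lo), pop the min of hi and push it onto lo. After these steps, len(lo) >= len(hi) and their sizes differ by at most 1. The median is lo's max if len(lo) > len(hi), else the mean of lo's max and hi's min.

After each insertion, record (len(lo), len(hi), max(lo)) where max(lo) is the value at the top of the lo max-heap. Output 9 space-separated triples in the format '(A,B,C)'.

Step 1: insert 26 -> lo=[26] hi=[] -> (len(lo)=1, len(hi)=0, max(lo)=26)
Step 2: insert 11 -> lo=[11] hi=[26] -> (len(lo)=1, len(hi)=1, max(lo)=11)
Step 3: insert 47 -> lo=[11, 26] hi=[47] -> (len(lo)=2, len(hi)=1, max(lo)=26)
Step 4: insert 35 -> lo=[11, 26] hi=[35, 47] -> (len(lo)=2, len(hi)=2, max(lo)=26)
Step 5: insert 22 -> lo=[11, 22, 26] hi=[35, 47] -> (len(lo)=3, len(hi)=2, max(lo)=26)
Step 6: insert 30 -> lo=[11, 22, 26] hi=[30, 35, 47] -> (len(lo)=3, len(hi)=3, max(lo)=26)
Step 7: insert 20 -> lo=[11, 20, 22, 26] hi=[30, 35, 47] -> (len(lo)=4, len(hi)=3, max(lo)=26)
Step 8: insert 26 -> lo=[11, 20, 22, 26] hi=[26, 30, 35, 47] -> (len(lo)=4, len(hi)=4, max(lo)=26)
Step 9: insert 20 -> lo=[11, 20, 20, 22, 26] hi=[26, 30, 35, 47] -> (len(lo)=5, len(hi)=4, max(lo)=26)

Answer: (1,0,26) (1,1,11) (2,1,26) (2,2,26) (3,2,26) (3,3,26) (4,3,26) (4,4,26) (5,4,26)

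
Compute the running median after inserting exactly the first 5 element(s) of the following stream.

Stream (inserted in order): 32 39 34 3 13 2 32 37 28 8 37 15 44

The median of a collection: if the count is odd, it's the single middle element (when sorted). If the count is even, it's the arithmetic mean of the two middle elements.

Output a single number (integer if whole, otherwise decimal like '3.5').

Step 1: insert 32 -> lo=[32] (size 1, max 32) hi=[] (size 0) -> median=32
Step 2: insert 39 -> lo=[32] (size 1, max 32) hi=[39] (size 1, min 39) -> median=35.5
Step 3: insert 34 -> lo=[32, 34] (size 2, max 34) hi=[39] (size 1, min 39) -> median=34
Step 4: insert 3 -> lo=[3, 32] (size 2, max 32) hi=[34, 39] (size 2, min 34) -> median=33
Step 5: insert 13 -> lo=[3, 13, 32] (size 3, max 32) hi=[34, 39] (size 2, min 34) -> median=32

Answer: 32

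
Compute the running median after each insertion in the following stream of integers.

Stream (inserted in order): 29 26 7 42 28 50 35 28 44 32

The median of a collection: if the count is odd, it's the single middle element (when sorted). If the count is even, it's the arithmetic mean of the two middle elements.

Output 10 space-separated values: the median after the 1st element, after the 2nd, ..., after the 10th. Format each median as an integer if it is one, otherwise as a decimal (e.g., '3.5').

Step 1: insert 29 -> lo=[29] (size 1, max 29) hi=[] (size 0) -> median=29
Step 2: insert 26 -> lo=[26] (size 1, max 26) hi=[29] (size 1, min 29) -> median=27.5
Step 3: insert 7 -> lo=[7, 26] (size 2, max 26) hi=[29] (size 1, min 29) -> median=26
Step 4: insert 42 -> lo=[7, 26] (size 2, max 26) hi=[29, 42] (size 2, min 29) -> median=27.5
Step 5: insert 28 -> lo=[7, 26, 28] (size 3, max 28) hi=[29, 42] (size 2, min 29) -> median=28
Step 6: insert 50 -> lo=[7, 26, 28] (size 3, max 28) hi=[29, 42, 50] (size 3, min 29) -> median=28.5
Step 7: insert 35 -> lo=[7, 26, 28, 29] (size 4, max 29) hi=[35, 42, 50] (size 3, min 35) -> median=29
Step 8: insert 28 -> lo=[7, 26, 28, 28] (size 4, max 28) hi=[29, 35, 42, 50] (size 4, min 29) -> median=28.5
Step 9: insert 44 -> lo=[7, 26, 28, 28, 29] (size 5, max 29) hi=[35, 42, 44, 50] (size 4, min 35) -> median=29
Step 10: insert 32 -> lo=[7, 26, 28, 28, 29] (size 5, max 29) hi=[32, 35, 42, 44, 50] (size 5, min 32) -> median=30.5

Answer: 29 27.5 26 27.5 28 28.5 29 28.5 29 30.5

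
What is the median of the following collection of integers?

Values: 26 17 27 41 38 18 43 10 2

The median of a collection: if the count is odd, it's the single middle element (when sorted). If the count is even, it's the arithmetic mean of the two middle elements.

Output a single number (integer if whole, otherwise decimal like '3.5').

Step 1: insert 26 -> lo=[26] (size 1, max 26) hi=[] (size 0) -> median=26
Step 2: insert 17 -> lo=[17] (size 1, max 17) hi=[26] (size 1, min 26) -> median=21.5
Step 3: insert 27 -> lo=[17, 26] (size 2, max 26) hi=[27] (size 1, min 27) -> median=26
Step 4: insert 41 -> lo=[17, 26] (size 2, max 26) hi=[27, 41] (size 2, min 27) -> median=26.5
Step 5: insert 38 -> lo=[17, 26, 27] (size 3, max 27) hi=[38, 41] (size 2, min 38) -> median=27
Step 6: insert 18 -> lo=[17, 18, 26] (size 3, max 26) hi=[27, 38, 41] (size 3, min 27) -> median=26.5
Step 7: insert 43 -> lo=[17, 18, 26, 27] (size 4, max 27) hi=[38, 41, 43] (size 3, min 38) -> median=27
Step 8: insert 10 -> lo=[10, 17, 18, 26] (size 4, max 26) hi=[27, 38, 41, 43] (size 4, min 27) -> median=26.5
Step 9: insert 2 -> lo=[2, 10, 17, 18, 26] (size 5, max 26) hi=[27, 38, 41, 43] (size 4, min 27) -> median=26

Answer: 26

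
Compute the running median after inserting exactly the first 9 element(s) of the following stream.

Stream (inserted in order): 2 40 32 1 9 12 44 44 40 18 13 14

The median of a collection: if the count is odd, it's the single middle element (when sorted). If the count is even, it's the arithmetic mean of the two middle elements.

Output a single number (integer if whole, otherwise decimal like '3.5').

Step 1: insert 2 -> lo=[2] (size 1, max 2) hi=[] (size 0) -> median=2
Step 2: insert 40 -> lo=[2] (size 1, max 2) hi=[40] (size 1, min 40) -> median=21
Step 3: insert 32 -> lo=[2, 32] (size 2, max 32) hi=[40] (size 1, min 40) -> median=32
Step 4: insert 1 -> lo=[1, 2] (size 2, max 2) hi=[32, 40] (size 2, min 32) -> median=17
Step 5: insert 9 -> lo=[1, 2, 9] (size 3, max 9) hi=[32, 40] (size 2, min 32) -> median=9
Step 6: insert 12 -> lo=[1, 2, 9] (size 3, max 9) hi=[12, 32, 40] (size 3, min 12) -> median=10.5
Step 7: insert 44 -> lo=[1, 2, 9, 12] (size 4, max 12) hi=[32, 40, 44] (size 3, min 32) -> median=12
Step 8: insert 44 -> lo=[1, 2, 9, 12] (size 4, max 12) hi=[32, 40, 44, 44] (size 4, min 32) -> median=22
Step 9: insert 40 -> lo=[1, 2, 9, 12, 32] (size 5, max 32) hi=[40, 40, 44, 44] (size 4, min 40) -> median=32

Answer: 32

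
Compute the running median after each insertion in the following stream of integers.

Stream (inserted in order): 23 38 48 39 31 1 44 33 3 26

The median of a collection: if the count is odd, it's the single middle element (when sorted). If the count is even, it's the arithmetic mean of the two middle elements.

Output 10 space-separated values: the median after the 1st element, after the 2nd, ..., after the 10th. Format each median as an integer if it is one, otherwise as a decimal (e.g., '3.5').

Step 1: insert 23 -> lo=[23] (size 1, max 23) hi=[] (size 0) -> median=23
Step 2: insert 38 -> lo=[23] (size 1, max 23) hi=[38] (size 1, min 38) -> median=30.5
Step 3: insert 48 -> lo=[23, 38] (size 2, max 38) hi=[48] (size 1, min 48) -> median=38
Step 4: insert 39 -> lo=[23, 38] (size 2, max 38) hi=[39, 48] (size 2, min 39) -> median=38.5
Step 5: insert 31 -> lo=[23, 31, 38] (size 3, max 38) hi=[39, 48] (size 2, min 39) -> median=38
Step 6: insert 1 -> lo=[1, 23, 31] (size 3, max 31) hi=[38, 39, 48] (size 3, min 38) -> median=34.5
Step 7: insert 44 -> lo=[1, 23, 31, 38] (size 4, max 38) hi=[39, 44, 48] (size 3, min 39) -> median=38
Step 8: insert 33 -> lo=[1, 23, 31, 33] (size 4, max 33) hi=[38, 39, 44, 48] (size 4, min 38) -> median=35.5
Step 9: insert 3 -> lo=[1, 3, 23, 31, 33] (size 5, max 33) hi=[38, 39, 44, 48] (size 4, min 38) -> median=33
Step 10: insert 26 -> lo=[1, 3, 23, 26, 31] (size 5, max 31) hi=[33, 38, 39, 44, 48] (size 5, min 33) -> median=32

Answer: 23 30.5 38 38.5 38 34.5 38 35.5 33 32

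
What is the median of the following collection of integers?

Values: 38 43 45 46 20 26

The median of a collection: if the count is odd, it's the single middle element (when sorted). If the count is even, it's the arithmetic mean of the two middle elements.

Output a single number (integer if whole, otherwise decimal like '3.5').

Answer: 40.5

Derivation:
Step 1: insert 38 -> lo=[38] (size 1, max 38) hi=[] (size 0) -> median=38
Step 2: insert 43 -> lo=[38] (size 1, max 38) hi=[43] (size 1, min 43) -> median=40.5
Step 3: insert 45 -> lo=[38, 43] (size 2, max 43) hi=[45] (size 1, min 45) -> median=43
Step 4: insert 46 -> lo=[38, 43] (size 2, max 43) hi=[45, 46] (size 2, min 45) -> median=44
Step 5: insert 20 -> lo=[20, 38, 43] (size 3, max 43) hi=[45, 46] (size 2, min 45) -> median=43
Step 6: insert 26 -> lo=[20, 26, 38] (size 3, max 38) hi=[43, 45, 46] (size 3, min 43) -> median=40.5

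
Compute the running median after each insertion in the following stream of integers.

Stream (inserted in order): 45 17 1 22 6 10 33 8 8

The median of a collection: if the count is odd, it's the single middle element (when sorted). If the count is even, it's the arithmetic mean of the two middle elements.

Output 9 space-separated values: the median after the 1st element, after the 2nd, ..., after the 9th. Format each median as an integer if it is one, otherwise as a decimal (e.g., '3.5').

Step 1: insert 45 -> lo=[45] (size 1, max 45) hi=[] (size 0) -> median=45
Step 2: insert 17 -> lo=[17] (size 1, max 17) hi=[45] (size 1, min 45) -> median=31
Step 3: insert 1 -> lo=[1, 17] (size 2, max 17) hi=[45] (size 1, min 45) -> median=17
Step 4: insert 22 -> lo=[1, 17] (size 2, max 17) hi=[22, 45] (size 2, min 22) -> median=19.5
Step 5: insert 6 -> lo=[1, 6, 17] (size 3, max 17) hi=[22, 45] (size 2, min 22) -> median=17
Step 6: insert 10 -> lo=[1, 6, 10] (size 3, max 10) hi=[17, 22, 45] (size 3, min 17) -> median=13.5
Step 7: insert 33 -> lo=[1, 6, 10, 17] (size 4, max 17) hi=[22, 33, 45] (size 3, min 22) -> median=17
Step 8: insert 8 -> lo=[1, 6, 8, 10] (size 4, max 10) hi=[17, 22, 33, 45] (size 4, min 17) -> median=13.5
Step 9: insert 8 -> lo=[1, 6, 8, 8, 10] (size 5, max 10) hi=[17, 22, 33, 45] (size 4, min 17) -> median=10

Answer: 45 31 17 19.5 17 13.5 17 13.5 10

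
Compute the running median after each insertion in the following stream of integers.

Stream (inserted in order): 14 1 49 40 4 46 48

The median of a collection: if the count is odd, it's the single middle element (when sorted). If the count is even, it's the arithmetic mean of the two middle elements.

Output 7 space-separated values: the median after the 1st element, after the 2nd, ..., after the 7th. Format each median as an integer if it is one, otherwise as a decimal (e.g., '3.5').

Step 1: insert 14 -> lo=[14] (size 1, max 14) hi=[] (size 0) -> median=14
Step 2: insert 1 -> lo=[1] (size 1, max 1) hi=[14] (size 1, min 14) -> median=7.5
Step 3: insert 49 -> lo=[1, 14] (size 2, max 14) hi=[49] (size 1, min 49) -> median=14
Step 4: insert 40 -> lo=[1, 14] (size 2, max 14) hi=[40, 49] (size 2, min 40) -> median=27
Step 5: insert 4 -> lo=[1, 4, 14] (size 3, max 14) hi=[40, 49] (size 2, min 40) -> median=14
Step 6: insert 46 -> lo=[1, 4, 14] (size 3, max 14) hi=[40, 46, 49] (size 3, min 40) -> median=27
Step 7: insert 48 -> lo=[1, 4, 14, 40] (size 4, max 40) hi=[46, 48, 49] (size 3, min 46) -> median=40

Answer: 14 7.5 14 27 14 27 40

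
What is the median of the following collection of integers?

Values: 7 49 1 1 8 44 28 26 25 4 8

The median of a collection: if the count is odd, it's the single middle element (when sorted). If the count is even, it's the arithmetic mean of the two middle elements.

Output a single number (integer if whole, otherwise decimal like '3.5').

Step 1: insert 7 -> lo=[7] (size 1, max 7) hi=[] (size 0) -> median=7
Step 2: insert 49 -> lo=[7] (size 1, max 7) hi=[49] (size 1, min 49) -> median=28
Step 3: insert 1 -> lo=[1, 7] (size 2, max 7) hi=[49] (size 1, min 49) -> median=7
Step 4: insert 1 -> lo=[1, 1] (size 2, max 1) hi=[7, 49] (size 2, min 7) -> median=4
Step 5: insert 8 -> lo=[1, 1, 7] (size 3, max 7) hi=[8, 49] (size 2, min 8) -> median=7
Step 6: insert 44 -> lo=[1, 1, 7] (size 3, max 7) hi=[8, 44, 49] (size 3, min 8) -> median=7.5
Step 7: insert 28 -> lo=[1, 1, 7, 8] (size 4, max 8) hi=[28, 44, 49] (size 3, min 28) -> median=8
Step 8: insert 26 -> lo=[1, 1, 7, 8] (size 4, max 8) hi=[26, 28, 44, 49] (size 4, min 26) -> median=17
Step 9: insert 25 -> lo=[1, 1, 7, 8, 25] (size 5, max 25) hi=[26, 28, 44, 49] (size 4, min 26) -> median=25
Step 10: insert 4 -> lo=[1, 1, 4, 7, 8] (size 5, max 8) hi=[25, 26, 28, 44, 49] (size 5, min 25) -> median=16.5
Step 11: insert 8 -> lo=[1, 1, 4, 7, 8, 8] (size 6, max 8) hi=[25, 26, 28, 44, 49] (size 5, min 25) -> median=8

Answer: 8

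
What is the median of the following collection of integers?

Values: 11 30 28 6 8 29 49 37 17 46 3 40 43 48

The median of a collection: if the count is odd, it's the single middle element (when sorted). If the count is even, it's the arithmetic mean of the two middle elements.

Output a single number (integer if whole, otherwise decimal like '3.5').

Answer: 29.5

Derivation:
Step 1: insert 11 -> lo=[11] (size 1, max 11) hi=[] (size 0) -> median=11
Step 2: insert 30 -> lo=[11] (size 1, max 11) hi=[30] (size 1, min 30) -> median=20.5
Step 3: insert 28 -> lo=[11, 28] (size 2, max 28) hi=[30] (size 1, min 30) -> median=28
Step 4: insert 6 -> lo=[6, 11] (size 2, max 11) hi=[28, 30] (size 2, min 28) -> median=19.5
Step 5: insert 8 -> lo=[6, 8, 11] (size 3, max 11) hi=[28, 30] (size 2, min 28) -> median=11
Step 6: insert 29 -> lo=[6, 8, 11] (size 3, max 11) hi=[28, 29, 30] (size 3, min 28) -> median=19.5
Step 7: insert 49 -> lo=[6, 8, 11, 28] (size 4, max 28) hi=[29, 30, 49] (size 3, min 29) -> median=28
Step 8: insert 37 -> lo=[6, 8, 11, 28] (size 4, max 28) hi=[29, 30, 37, 49] (size 4, min 29) -> median=28.5
Step 9: insert 17 -> lo=[6, 8, 11, 17, 28] (size 5, max 28) hi=[29, 30, 37, 49] (size 4, min 29) -> median=28
Step 10: insert 46 -> lo=[6, 8, 11, 17, 28] (size 5, max 28) hi=[29, 30, 37, 46, 49] (size 5, min 29) -> median=28.5
Step 11: insert 3 -> lo=[3, 6, 8, 11, 17, 28] (size 6, max 28) hi=[29, 30, 37, 46, 49] (size 5, min 29) -> median=28
Step 12: insert 40 -> lo=[3, 6, 8, 11, 17, 28] (size 6, max 28) hi=[29, 30, 37, 40, 46, 49] (size 6, min 29) -> median=28.5
Step 13: insert 43 -> lo=[3, 6, 8, 11, 17, 28, 29] (size 7, max 29) hi=[30, 37, 40, 43, 46, 49] (size 6, min 30) -> median=29
Step 14: insert 48 -> lo=[3, 6, 8, 11, 17, 28, 29] (size 7, max 29) hi=[30, 37, 40, 43, 46, 48, 49] (size 7, min 30) -> median=29.5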